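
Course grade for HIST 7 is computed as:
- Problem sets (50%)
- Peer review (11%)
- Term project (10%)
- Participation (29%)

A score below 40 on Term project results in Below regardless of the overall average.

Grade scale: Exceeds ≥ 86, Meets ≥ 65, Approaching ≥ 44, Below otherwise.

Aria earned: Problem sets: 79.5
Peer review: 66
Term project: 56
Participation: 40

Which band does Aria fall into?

Approaching

Term project score 56 ≥ 40: minimum met.
Weighted total:
  Problem sets 79.5 × 0.5 = 39.75
  Peer review 66 × 0.11 = 7.26
  Term project 56 × 0.1 = 5.6
  Participation 40 × 0.29 = 11.6
Sum = 64.21
64.21 is ≥ 44 and < 65 → Approaching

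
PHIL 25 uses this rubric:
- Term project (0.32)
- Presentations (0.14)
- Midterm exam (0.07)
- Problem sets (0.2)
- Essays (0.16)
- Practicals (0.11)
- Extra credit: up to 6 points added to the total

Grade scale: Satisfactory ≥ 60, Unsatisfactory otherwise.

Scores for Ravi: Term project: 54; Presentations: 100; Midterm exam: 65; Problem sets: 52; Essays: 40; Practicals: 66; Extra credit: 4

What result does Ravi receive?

Satisfactory

Weighted total:
  Term project 54 × 0.32 = 17.28
  Presentations 100 × 0.14 = 14
  Midterm exam 65 × 0.07 = 4.55
  Problem sets 52 × 0.2 = 10.4
  Essays 40 × 0.16 = 6.4
  Practicals 66 × 0.11 = 7.26
Sum = 59.89
Extra credit: 59.89 + 4 = 63.89
63.89 ≥ 60 → Satisfactory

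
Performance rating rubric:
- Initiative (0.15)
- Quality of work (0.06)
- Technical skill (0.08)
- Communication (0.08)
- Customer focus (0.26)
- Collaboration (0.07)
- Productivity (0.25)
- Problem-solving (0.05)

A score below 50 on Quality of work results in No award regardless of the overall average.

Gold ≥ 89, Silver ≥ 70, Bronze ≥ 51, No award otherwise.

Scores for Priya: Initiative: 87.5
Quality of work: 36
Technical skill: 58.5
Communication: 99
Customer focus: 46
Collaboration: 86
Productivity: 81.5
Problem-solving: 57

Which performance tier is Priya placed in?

No award

Quality of work score 36 < 50: minimum not met.
Weighted total:
  Initiative 87.5 × 0.15 = 13.125
  Quality of work 36 × 0.06 = 2.16
  Technical skill 58.5 × 0.08 = 4.68
  Communication 99 × 0.08 = 7.92
  Customer focus 46 × 0.26 = 11.96
  Collaboration 86 × 0.07 = 6.02
  Productivity 81.5 × 0.25 = 20.375
  Problem-solving 57 × 0.05 = 2.85
Sum = 69.09
Because the Quality of work minimum was not met, the result is No award.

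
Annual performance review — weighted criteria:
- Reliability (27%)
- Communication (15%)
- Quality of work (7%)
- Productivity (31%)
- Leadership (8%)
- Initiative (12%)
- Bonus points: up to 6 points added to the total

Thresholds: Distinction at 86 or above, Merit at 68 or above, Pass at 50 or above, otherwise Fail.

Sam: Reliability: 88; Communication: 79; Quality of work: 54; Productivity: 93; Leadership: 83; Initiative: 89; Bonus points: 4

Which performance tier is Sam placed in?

Weighted total:
  Reliability 88 × 0.27 = 23.76
  Communication 79 × 0.15 = 11.85
  Quality of work 54 × 0.07 = 3.78
  Productivity 93 × 0.31 = 28.83
  Leadership 83 × 0.08 = 6.64
  Initiative 89 × 0.12 = 10.68
Sum = 85.54
Bonus points: 85.54 + 4 = 89.54
89.54 ≥ 86 → Distinction

Distinction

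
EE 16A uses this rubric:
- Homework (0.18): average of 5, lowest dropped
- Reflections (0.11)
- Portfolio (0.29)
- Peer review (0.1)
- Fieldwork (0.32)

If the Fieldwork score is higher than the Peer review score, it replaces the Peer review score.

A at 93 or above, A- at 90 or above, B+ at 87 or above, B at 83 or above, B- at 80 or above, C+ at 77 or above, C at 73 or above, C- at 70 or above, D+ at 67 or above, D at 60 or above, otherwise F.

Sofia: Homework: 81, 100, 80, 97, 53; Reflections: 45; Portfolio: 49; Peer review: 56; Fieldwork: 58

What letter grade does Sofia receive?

Homework: drop 53 → average of remaining 4 = 358/4 = 89.5
Fieldwork (58) > Peer review (56), so Peer review counts as 58.
Weighted total:
  Homework 89.5 × 0.18 = 16.11
  Reflections 45 × 0.11 = 4.95
  Portfolio 49 × 0.29 = 14.21
  Peer review 58 × 0.1 = 5.8
  Fieldwork 58 × 0.32 = 18.56
Sum = 59.63
59.63 < 60 → F

F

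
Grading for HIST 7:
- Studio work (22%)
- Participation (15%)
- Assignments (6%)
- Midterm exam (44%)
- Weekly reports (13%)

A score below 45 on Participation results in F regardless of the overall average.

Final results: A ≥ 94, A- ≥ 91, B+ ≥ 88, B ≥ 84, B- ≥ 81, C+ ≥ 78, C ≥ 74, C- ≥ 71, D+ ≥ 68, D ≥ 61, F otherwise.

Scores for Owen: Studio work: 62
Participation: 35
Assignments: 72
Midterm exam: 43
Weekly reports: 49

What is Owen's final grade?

Participation score 35 < 45: minimum not met.
Weighted total:
  Studio work 62 × 0.22 = 13.64
  Participation 35 × 0.15 = 5.25
  Assignments 72 × 0.06 = 4.32
  Midterm exam 43 × 0.44 = 18.92
  Weekly reports 49 × 0.13 = 6.37
Sum = 48.5
Because the Participation minimum was not met, the result is F.

F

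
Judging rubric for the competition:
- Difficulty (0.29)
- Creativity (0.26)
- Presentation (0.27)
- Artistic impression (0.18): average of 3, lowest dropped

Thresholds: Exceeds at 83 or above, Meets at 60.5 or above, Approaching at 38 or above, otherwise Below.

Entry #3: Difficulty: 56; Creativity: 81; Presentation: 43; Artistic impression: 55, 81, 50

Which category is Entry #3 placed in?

Artistic impression: drop 50 → average of remaining 2 = 136/2 = 68
Weighted total:
  Difficulty 56 × 0.29 = 16.24
  Creativity 81 × 0.26 = 21.06
  Presentation 43 × 0.27 = 11.61
  Artistic impression 68 × 0.18 = 12.24
Sum = 61.15
61.15 is ≥ 60.5 and < 83 → Meets

Meets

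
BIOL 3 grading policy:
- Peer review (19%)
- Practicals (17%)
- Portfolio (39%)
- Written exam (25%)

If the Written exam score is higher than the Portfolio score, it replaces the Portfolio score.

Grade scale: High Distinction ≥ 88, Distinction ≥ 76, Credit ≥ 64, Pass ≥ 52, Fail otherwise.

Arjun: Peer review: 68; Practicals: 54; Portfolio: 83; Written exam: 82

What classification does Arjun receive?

Written exam (82) ≤ Portfolio (83), so Portfolio stays at 83.
Weighted total:
  Peer review 68 × 0.19 = 12.92
  Practicals 54 × 0.17 = 9.18
  Portfolio 83 × 0.39 = 32.37
  Written exam 82 × 0.25 = 20.5
Sum = 74.97
74.97 is ≥ 64 and < 76 → Credit

Credit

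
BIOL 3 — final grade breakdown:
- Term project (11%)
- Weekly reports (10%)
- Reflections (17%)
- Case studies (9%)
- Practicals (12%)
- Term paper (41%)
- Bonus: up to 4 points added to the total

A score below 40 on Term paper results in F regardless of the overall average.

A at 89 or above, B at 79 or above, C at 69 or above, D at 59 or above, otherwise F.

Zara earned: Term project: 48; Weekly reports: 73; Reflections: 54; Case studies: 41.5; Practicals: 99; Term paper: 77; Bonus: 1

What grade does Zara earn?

C

Term paper score 77 ≥ 40: minimum met.
Weighted total:
  Term project 48 × 0.11 = 5.28
  Weekly reports 73 × 0.1 = 7.3
  Reflections 54 × 0.17 = 9.18
  Case studies 41.5 × 0.09 = 3.735
  Practicals 99 × 0.12 = 11.88
  Term paper 77 × 0.41 = 31.57
Sum = 68.945
Bonus: 68.945 + 1 = 69.945
69.945 is ≥ 69 and < 79 → C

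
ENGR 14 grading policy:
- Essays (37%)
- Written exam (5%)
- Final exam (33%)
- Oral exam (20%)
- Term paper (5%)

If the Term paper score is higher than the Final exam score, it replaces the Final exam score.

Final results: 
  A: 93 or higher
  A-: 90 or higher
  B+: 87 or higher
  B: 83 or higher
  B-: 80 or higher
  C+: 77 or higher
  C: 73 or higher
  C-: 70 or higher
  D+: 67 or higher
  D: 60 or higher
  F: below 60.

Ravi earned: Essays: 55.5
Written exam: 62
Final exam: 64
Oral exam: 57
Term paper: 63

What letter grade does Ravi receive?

Term paper (63) ≤ Final exam (64), so Final exam stays at 64.
Weighted total:
  Essays 55.5 × 0.37 = 20.535
  Written exam 62 × 0.05 = 3.1
  Final exam 64 × 0.33 = 21.12
  Oral exam 57 × 0.2 = 11.4
  Term paper 63 × 0.05 = 3.15
Sum = 59.305
59.305 < 60 → F

F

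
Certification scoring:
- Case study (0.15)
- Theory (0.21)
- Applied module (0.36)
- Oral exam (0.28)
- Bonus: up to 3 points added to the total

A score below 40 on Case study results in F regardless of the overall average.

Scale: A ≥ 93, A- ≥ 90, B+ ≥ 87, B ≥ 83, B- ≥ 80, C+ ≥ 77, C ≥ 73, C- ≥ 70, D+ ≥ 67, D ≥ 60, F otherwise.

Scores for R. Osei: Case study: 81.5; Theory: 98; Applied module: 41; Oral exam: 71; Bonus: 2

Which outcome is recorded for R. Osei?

D+

Case study score 81.5 ≥ 40: minimum met.
Weighted total:
  Case study 81.5 × 0.15 = 12.225
  Theory 98 × 0.21 = 20.58
  Applied module 41 × 0.36 = 14.76
  Oral exam 71 × 0.28 = 19.88
Sum = 67.445
Bonus: 67.445 + 2 = 69.445
69.445 is ≥ 67 and < 70 → D+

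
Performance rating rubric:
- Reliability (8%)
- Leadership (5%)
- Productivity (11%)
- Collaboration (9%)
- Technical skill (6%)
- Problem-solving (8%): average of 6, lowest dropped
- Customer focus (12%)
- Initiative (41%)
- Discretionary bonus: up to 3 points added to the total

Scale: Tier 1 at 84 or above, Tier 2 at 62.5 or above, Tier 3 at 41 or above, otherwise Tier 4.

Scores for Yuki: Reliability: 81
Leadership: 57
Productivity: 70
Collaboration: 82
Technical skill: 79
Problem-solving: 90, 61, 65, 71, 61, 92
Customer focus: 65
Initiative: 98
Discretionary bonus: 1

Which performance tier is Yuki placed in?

Problem-solving: drop 61 → average of remaining 5 = 379/5 = 75.8
Weighted total:
  Reliability 81 × 0.08 = 6.48
  Leadership 57 × 0.05 = 2.85
  Productivity 70 × 0.11 = 7.7
  Collaboration 82 × 0.09 = 7.38
  Technical skill 79 × 0.06 = 4.74
  Problem-solving 75.8 × 0.08 = 6.064
  Customer focus 65 × 0.12 = 7.8
  Initiative 98 × 0.41 = 40.18
Sum = 83.194
Discretionary bonus: 83.194 + 1 = 84.194
84.194 ≥ 84 → Tier 1

Tier 1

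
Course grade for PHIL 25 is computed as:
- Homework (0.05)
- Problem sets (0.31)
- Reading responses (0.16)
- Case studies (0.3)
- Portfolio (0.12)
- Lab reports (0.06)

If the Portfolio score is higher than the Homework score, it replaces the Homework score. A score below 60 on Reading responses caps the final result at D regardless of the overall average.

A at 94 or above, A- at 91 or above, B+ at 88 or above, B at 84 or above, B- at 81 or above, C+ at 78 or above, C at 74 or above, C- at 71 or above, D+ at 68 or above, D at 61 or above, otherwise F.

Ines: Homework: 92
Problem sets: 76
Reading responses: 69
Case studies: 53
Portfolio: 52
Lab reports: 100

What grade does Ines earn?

Portfolio (52) ≤ Homework (92), so Homework stays at 92.
Reading responses score 69 ≥ 60: minimum met.
Weighted total:
  Homework 92 × 0.05 = 4.6
  Problem sets 76 × 0.31 = 23.56
  Reading responses 69 × 0.16 = 11.04
  Case studies 53 × 0.3 = 15.9
  Portfolio 52 × 0.12 = 6.24
  Lab reports 100 × 0.06 = 6
Sum = 67.34
67.34 is ≥ 61 and < 68 → D

D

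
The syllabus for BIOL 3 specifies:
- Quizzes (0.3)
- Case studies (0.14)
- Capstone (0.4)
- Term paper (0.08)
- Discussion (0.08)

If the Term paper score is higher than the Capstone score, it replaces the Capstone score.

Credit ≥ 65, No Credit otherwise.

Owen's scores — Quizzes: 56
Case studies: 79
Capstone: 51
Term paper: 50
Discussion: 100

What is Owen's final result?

No Credit

Term paper (50) ≤ Capstone (51), so Capstone stays at 51.
Weighted total:
  Quizzes 56 × 0.3 = 16.8
  Case studies 79 × 0.14 = 11.06
  Capstone 51 × 0.4 = 20.4
  Term paper 50 × 0.08 = 4
  Discussion 100 × 0.08 = 8
Sum = 60.26
60.26 < 65 → No Credit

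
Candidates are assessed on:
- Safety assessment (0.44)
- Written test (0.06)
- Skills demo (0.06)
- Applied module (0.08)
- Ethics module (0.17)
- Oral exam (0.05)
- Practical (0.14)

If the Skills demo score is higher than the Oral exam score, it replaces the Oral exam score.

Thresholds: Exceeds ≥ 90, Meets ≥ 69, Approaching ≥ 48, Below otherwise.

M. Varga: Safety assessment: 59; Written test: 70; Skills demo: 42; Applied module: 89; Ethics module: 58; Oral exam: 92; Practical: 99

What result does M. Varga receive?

Approaching

Skills demo (42) ≤ Oral exam (92), so Oral exam stays at 92.
Weighted total:
  Safety assessment 59 × 0.44 = 25.96
  Written test 70 × 0.06 = 4.2
  Skills demo 42 × 0.06 = 2.52
  Applied module 89 × 0.08 = 7.12
  Ethics module 58 × 0.17 = 9.86
  Oral exam 92 × 0.05 = 4.6
  Practical 99 × 0.14 = 13.86
Sum = 68.12
68.12 is ≥ 48 and < 69 → Approaching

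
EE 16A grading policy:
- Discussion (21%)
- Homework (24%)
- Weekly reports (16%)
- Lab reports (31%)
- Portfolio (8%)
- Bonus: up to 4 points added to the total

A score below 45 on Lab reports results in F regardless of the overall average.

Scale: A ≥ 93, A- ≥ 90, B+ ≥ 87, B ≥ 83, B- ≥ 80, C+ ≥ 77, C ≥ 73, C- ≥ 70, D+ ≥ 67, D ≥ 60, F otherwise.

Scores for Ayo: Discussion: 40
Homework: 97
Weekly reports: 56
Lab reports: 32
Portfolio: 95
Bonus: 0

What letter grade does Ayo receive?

Lab reports score 32 < 45: minimum not met.
Weighted total:
  Discussion 40 × 0.21 = 8.4
  Homework 97 × 0.24 = 23.28
  Weekly reports 56 × 0.16 = 8.96
  Lab reports 32 × 0.31 = 9.92
  Portfolio 95 × 0.08 = 7.6
Sum = 58.16
Bonus: 58.16 + 0 = 58.16
Because the Lab reports minimum was not met, the result is F.

F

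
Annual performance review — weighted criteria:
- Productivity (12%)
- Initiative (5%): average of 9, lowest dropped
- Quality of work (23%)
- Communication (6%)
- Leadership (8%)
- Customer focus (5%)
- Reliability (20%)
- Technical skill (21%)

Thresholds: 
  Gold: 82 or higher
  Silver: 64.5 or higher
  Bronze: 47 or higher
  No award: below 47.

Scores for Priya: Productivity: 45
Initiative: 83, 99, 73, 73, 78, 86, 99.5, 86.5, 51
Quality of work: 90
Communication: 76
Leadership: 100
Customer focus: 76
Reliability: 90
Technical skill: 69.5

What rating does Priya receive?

Initiative: drop 51 → average of remaining 8 = 678/8 = 84.75
Weighted total:
  Productivity 45 × 0.12 = 5.4
  Initiative 84.75 × 0.05 = 4.2375
  Quality of work 90 × 0.23 = 20.7
  Communication 76 × 0.06 = 4.56
  Leadership 100 × 0.08 = 8
  Customer focus 76 × 0.05 = 3.8
  Reliability 90 × 0.2 = 18
  Technical skill 69.5 × 0.21 = 14.595
Sum = 79.2925
79.2925 is ≥ 64.5 and < 82 → Silver

Silver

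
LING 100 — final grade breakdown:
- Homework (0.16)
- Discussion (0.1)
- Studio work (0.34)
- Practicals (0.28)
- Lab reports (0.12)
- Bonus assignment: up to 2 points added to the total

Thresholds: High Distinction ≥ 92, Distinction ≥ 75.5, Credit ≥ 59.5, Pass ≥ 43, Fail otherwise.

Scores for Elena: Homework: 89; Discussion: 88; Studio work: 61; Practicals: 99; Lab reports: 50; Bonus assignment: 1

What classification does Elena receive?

Weighted total:
  Homework 89 × 0.16 = 14.24
  Discussion 88 × 0.1 = 8.8
  Studio work 61 × 0.34 = 20.74
  Practicals 99 × 0.28 = 27.72
  Lab reports 50 × 0.12 = 6
Sum = 77.5
Bonus assignment: 77.5 + 1 = 78.5
78.5 is ≥ 75.5 and < 92 → Distinction

Distinction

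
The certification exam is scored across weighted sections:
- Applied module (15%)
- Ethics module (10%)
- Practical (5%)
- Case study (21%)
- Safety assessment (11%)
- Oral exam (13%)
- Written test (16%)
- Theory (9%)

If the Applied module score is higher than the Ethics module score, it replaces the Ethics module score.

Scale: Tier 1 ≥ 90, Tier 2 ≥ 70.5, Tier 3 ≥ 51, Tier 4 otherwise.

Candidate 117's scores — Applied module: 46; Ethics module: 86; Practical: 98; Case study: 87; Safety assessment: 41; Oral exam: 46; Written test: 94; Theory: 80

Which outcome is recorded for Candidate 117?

Applied module (46) ≤ Ethics module (86), so Ethics module stays at 86.
Weighted total:
  Applied module 46 × 0.15 = 6.9
  Ethics module 86 × 0.1 = 8.6
  Practical 98 × 0.05 = 4.9
  Case study 87 × 0.21 = 18.27
  Safety assessment 41 × 0.11 = 4.51
  Oral exam 46 × 0.13 = 5.98
  Written test 94 × 0.16 = 15.04
  Theory 80 × 0.09 = 7.2
Sum = 71.4
71.4 is ≥ 70.5 and < 90 → Tier 2

Tier 2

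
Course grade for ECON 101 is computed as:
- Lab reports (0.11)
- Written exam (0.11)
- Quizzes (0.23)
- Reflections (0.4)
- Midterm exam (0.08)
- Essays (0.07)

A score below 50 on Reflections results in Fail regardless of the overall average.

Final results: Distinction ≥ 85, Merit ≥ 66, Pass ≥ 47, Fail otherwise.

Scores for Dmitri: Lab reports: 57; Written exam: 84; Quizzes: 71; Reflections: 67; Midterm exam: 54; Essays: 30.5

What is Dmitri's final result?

Pass

Reflections score 67 ≥ 50: minimum met.
Weighted total:
  Lab reports 57 × 0.11 = 6.27
  Written exam 84 × 0.11 = 9.24
  Quizzes 71 × 0.23 = 16.33
  Reflections 67 × 0.4 = 26.8
  Midterm exam 54 × 0.08 = 4.32
  Essays 30.5 × 0.07 = 2.135
Sum = 65.095
65.095 is ≥ 47 and < 66 → Pass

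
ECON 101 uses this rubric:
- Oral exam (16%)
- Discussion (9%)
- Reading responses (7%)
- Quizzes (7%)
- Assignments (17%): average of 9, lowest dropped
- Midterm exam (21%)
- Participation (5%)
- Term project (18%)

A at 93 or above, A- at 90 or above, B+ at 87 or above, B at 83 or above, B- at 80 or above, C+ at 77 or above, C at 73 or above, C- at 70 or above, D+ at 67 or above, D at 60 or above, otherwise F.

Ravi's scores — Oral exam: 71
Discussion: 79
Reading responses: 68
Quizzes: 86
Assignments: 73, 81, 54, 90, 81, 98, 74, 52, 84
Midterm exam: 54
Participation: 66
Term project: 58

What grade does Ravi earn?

D+

Assignments: drop 52 → average of remaining 8 = 635/8 = 79.375
Weighted total:
  Oral exam 71 × 0.16 = 11.36
  Discussion 79 × 0.09 = 7.11
  Reading responses 68 × 0.07 = 4.76
  Quizzes 86 × 0.07 = 6.02
  Assignments 79.375 × 0.17 = 13.49375
  Midterm exam 54 × 0.21 = 11.34
  Participation 66 × 0.05 = 3.3
  Term project 58 × 0.18 = 10.44
Sum = 67.82375
67.82375 is ≥ 67 and < 70 → D+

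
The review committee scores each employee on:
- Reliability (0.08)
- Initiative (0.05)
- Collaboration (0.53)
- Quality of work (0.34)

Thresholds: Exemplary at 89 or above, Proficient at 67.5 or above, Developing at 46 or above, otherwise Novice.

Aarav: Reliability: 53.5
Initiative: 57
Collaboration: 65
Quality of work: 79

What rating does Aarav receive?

Weighted total:
  Reliability 53.5 × 0.08 = 4.28
  Initiative 57 × 0.05 = 2.85
  Collaboration 65 × 0.53 = 34.45
  Quality of work 79 × 0.34 = 26.86
Sum = 68.44
68.44 is ≥ 67.5 and < 89 → Proficient

Proficient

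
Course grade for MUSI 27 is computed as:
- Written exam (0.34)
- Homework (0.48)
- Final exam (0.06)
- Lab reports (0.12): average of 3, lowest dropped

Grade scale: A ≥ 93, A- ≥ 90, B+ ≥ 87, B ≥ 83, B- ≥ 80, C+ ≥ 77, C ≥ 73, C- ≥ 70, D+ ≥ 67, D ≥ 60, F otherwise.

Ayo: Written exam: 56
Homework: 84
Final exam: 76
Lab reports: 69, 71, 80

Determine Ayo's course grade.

Lab reports: drop 69 → average of remaining 2 = 151/2 = 75.5
Weighted total:
  Written exam 56 × 0.34 = 19.04
  Homework 84 × 0.48 = 40.32
  Final exam 76 × 0.06 = 4.56
  Lab reports 75.5 × 0.12 = 9.06
Sum = 72.98
72.98 is ≥ 70 and < 73 → C-

C-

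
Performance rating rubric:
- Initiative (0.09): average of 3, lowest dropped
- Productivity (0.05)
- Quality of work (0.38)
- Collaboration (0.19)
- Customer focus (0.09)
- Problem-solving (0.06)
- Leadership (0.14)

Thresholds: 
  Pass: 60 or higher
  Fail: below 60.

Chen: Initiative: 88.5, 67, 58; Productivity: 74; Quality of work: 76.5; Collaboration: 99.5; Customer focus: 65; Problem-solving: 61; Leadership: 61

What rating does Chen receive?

Initiative: drop 58 → average of remaining 2 = 155.5/2 = 77.75
Weighted total:
  Initiative 77.75 × 0.09 = 6.9975
  Productivity 74 × 0.05 = 3.7
  Quality of work 76.5 × 0.38 = 29.07
  Collaboration 99.5 × 0.19 = 18.905
  Customer focus 65 × 0.09 = 5.85
  Problem-solving 61 × 0.06 = 3.66
  Leadership 61 × 0.14 = 8.54
Sum = 76.7225
76.7225 ≥ 60 → Pass

Pass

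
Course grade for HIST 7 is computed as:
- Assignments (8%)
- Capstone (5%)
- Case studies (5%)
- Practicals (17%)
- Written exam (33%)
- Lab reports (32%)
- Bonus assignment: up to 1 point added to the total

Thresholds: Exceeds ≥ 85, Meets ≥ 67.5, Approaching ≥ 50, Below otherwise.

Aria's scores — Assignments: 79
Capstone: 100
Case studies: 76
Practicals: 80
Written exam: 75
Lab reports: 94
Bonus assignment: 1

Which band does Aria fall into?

Meets

Weighted total:
  Assignments 79 × 0.08 = 6.32
  Capstone 100 × 0.05 = 5
  Case studies 76 × 0.05 = 3.8
  Practicals 80 × 0.17 = 13.6
  Written exam 75 × 0.33 = 24.75
  Lab reports 94 × 0.32 = 30.08
Sum = 83.55
Bonus assignment: 83.55 + 1 = 84.55
84.55 is ≥ 67.5 and < 85 → Meets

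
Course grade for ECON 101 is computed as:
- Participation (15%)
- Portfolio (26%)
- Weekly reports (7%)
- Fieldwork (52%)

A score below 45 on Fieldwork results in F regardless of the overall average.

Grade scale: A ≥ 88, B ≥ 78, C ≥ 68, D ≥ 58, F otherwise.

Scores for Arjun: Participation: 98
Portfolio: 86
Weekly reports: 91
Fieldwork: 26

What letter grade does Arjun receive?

Fieldwork score 26 < 45: minimum not met.
Weighted total:
  Participation 98 × 0.15 = 14.7
  Portfolio 86 × 0.26 = 22.36
  Weekly reports 91 × 0.07 = 6.37
  Fieldwork 26 × 0.52 = 13.52
Sum = 56.95
Because the Fieldwork minimum was not met, the result is F.

F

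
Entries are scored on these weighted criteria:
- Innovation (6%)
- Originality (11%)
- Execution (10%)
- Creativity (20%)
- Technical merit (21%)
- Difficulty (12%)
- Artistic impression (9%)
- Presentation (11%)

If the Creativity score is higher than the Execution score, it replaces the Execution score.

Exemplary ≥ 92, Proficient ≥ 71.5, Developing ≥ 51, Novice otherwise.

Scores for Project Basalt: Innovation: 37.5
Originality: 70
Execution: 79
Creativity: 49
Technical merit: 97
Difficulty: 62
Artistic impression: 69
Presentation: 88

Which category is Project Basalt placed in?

Developing

Creativity (49) ≤ Execution (79), so Execution stays at 79.
Weighted total:
  Innovation 37.5 × 0.06 = 2.25
  Originality 70 × 0.11 = 7.7
  Execution 79 × 0.1 = 7.9
  Creativity 49 × 0.2 = 9.8
  Technical merit 97 × 0.21 = 20.37
  Difficulty 62 × 0.12 = 7.44
  Artistic impression 69 × 0.09 = 6.21
  Presentation 88 × 0.11 = 9.68
Sum = 71.35
71.35 is ≥ 51 and < 71.5 → Developing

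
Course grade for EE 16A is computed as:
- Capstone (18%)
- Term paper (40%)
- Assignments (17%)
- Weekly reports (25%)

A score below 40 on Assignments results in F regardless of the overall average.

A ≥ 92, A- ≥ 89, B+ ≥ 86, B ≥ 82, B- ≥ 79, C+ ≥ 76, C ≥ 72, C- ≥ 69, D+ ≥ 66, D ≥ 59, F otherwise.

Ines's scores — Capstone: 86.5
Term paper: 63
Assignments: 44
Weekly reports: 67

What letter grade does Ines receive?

Assignments score 44 ≥ 40: minimum met.
Weighted total:
  Capstone 86.5 × 0.18 = 15.57
  Term paper 63 × 0.4 = 25.2
  Assignments 44 × 0.17 = 7.48
  Weekly reports 67 × 0.25 = 16.75
Sum = 65
65 is ≥ 59 and < 66 → D

D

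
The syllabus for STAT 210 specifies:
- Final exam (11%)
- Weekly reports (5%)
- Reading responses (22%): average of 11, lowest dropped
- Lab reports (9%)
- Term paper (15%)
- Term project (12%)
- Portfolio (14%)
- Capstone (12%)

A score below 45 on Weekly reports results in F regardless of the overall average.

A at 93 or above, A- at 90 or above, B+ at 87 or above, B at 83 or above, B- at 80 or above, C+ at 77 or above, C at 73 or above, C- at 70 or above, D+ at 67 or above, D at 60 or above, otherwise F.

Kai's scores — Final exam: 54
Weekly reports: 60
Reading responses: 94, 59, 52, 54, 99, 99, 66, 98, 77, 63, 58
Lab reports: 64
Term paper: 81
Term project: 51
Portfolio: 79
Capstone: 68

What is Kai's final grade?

D+

Reading responses: drop 52 → average of remaining 10 = 767/10 = 76.7
Weekly reports score 60 ≥ 45: minimum met.
Weighted total:
  Final exam 54 × 0.11 = 5.94
  Weekly reports 60 × 0.05 = 3
  Reading responses 76.7 × 0.22 = 16.874
  Lab reports 64 × 0.09 = 5.76
  Term paper 81 × 0.15 = 12.15
  Term project 51 × 0.12 = 6.12
  Portfolio 79 × 0.14 = 11.06
  Capstone 68 × 0.12 = 8.16
Sum = 69.064
69.064 is ≥ 67 and < 70 → D+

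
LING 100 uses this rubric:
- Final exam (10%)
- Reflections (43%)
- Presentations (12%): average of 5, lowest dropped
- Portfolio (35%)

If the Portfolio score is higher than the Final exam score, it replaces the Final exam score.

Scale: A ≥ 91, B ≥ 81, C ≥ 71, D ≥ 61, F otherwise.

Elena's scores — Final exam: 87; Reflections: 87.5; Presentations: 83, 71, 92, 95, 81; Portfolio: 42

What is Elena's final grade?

C

Presentations: drop 71 → average of remaining 4 = 351/4 = 87.75
Portfolio (42) ≤ Final exam (87), so Final exam stays at 87.
Weighted total:
  Final exam 87 × 0.1 = 8.7
  Reflections 87.5 × 0.43 = 37.625
  Presentations 87.75 × 0.12 = 10.53
  Portfolio 42 × 0.35 = 14.7
Sum = 71.555
71.555 is ≥ 71 and < 81 → C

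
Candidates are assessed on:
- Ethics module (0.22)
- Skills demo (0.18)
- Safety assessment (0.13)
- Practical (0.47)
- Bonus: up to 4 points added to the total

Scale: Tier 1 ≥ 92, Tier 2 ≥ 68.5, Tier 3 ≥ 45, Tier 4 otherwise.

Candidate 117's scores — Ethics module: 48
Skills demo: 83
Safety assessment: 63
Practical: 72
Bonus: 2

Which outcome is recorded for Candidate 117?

Weighted total:
  Ethics module 48 × 0.22 = 10.56
  Skills demo 83 × 0.18 = 14.94
  Safety assessment 63 × 0.13 = 8.19
  Practical 72 × 0.47 = 33.84
Sum = 67.53
Bonus: 67.53 + 2 = 69.53
69.53 is ≥ 68.5 and < 92 → Tier 2

Tier 2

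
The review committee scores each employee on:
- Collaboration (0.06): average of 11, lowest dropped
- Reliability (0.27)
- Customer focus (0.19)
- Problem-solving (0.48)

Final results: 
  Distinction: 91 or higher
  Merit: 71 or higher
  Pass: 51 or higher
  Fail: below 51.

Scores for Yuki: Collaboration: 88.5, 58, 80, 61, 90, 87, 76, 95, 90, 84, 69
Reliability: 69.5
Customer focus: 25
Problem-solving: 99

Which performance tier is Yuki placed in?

Collaboration: drop 58 → average of remaining 10 = 820.5/10 = 82.05
Weighted total:
  Collaboration 82.05 × 0.06 = 4.923
  Reliability 69.5 × 0.27 = 18.765
  Customer focus 25 × 0.19 = 4.75
  Problem-solving 99 × 0.48 = 47.52
Sum = 75.958
75.958 is ≥ 71 and < 91 → Merit

Merit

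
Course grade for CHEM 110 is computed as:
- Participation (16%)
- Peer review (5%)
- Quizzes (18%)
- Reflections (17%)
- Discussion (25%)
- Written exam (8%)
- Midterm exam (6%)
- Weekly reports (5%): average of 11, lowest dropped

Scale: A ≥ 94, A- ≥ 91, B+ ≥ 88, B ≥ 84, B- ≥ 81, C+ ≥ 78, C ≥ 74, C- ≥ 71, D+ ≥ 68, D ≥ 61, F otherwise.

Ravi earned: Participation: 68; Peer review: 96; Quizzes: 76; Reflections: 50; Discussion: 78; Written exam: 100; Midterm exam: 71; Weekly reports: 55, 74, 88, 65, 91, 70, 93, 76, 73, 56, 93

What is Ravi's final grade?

C-

Weekly reports: drop 55 → average of remaining 10 = 779/10 = 77.9
Weighted total:
  Participation 68 × 0.16 = 10.88
  Peer review 96 × 0.05 = 4.8
  Quizzes 76 × 0.18 = 13.68
  Reflections 50 × 0.17 = 8.5
  Discussion 78 × 0.25 = 19.5
  Written exam 100 × 0.08 = 8
  Midterm exam 71 × 0.06 = 4.26
  Weekly reports 77.9 × 0.05 = 3.895
Sum = 73.515
73.515 is ≥ 71 and < 74 → C-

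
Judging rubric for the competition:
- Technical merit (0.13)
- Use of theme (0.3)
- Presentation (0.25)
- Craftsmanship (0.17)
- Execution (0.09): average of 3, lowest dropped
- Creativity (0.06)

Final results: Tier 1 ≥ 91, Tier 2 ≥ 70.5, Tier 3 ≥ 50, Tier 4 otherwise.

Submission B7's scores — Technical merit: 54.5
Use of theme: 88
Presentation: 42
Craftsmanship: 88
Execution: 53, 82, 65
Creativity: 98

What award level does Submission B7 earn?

Execution: drop 53 → average of remaining 2 = 147/2 = 73.5
Weighted total:
  Technical merit 54.5 × 0.13 = 7.085
  Use of theme 88 × 0.3 = 26.4
  Presentation 42 × 0.25 = 10.5
  Craftsmanship 88 × 0.17 = 14.96
  Execution 73.5 × 0.09 = 6.615
  Creativity 98 × 0.06 = 5.88
Sum = 71.44
71.44 is ≥ 70.5 and < 91 → Tier 2

Tier 2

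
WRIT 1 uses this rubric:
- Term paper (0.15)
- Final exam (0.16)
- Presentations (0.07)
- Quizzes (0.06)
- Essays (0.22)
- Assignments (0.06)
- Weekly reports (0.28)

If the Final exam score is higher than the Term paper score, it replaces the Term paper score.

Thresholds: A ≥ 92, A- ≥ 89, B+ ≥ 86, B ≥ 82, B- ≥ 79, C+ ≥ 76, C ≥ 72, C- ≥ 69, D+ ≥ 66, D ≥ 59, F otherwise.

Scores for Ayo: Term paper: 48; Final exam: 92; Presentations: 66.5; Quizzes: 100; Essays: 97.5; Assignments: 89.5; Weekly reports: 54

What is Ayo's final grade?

B-

Final exam (92) > Term paper (48), so Term paper counts as 92.
Weighted total:
  Term paper 92 × 0.15 = 13.8
  Final exam 92 × 0.16 = 14.72
  Presentations 66.5 × 0.07 = 4.655
  Quizzes 100 × 0.06 = 6
  Essays 97.5 × 0.22 = 21.45
  Assignments 89.5 × 0.06 = 5.37
  Weekly reports 54 × 0.28 = 15.12
Sum = 81.115
81.115 is ≥ 79 and < 82 → B-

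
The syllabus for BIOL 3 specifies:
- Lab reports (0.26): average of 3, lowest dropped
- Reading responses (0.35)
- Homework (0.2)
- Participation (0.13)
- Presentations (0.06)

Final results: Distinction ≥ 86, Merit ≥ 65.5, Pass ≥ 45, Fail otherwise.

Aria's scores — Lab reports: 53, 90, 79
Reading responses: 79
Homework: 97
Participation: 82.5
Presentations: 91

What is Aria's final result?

Lab reports: drop 53 → average of remaining 2 = 169/2 = 84.5
Weighted total:
  Lab reports 84.5 × 0.26 = 21.97
  Reading responses 79 × 0.35 = 27.65
  Homework 97 × 0.2 = 19.4
  Participation 82.5 × 0.13 = 10.725
  Presentations 91 × 0.06 = 5.46
Sum = 85.205
85.205 is ≥ 65.5 and < 86 → Merit

Merit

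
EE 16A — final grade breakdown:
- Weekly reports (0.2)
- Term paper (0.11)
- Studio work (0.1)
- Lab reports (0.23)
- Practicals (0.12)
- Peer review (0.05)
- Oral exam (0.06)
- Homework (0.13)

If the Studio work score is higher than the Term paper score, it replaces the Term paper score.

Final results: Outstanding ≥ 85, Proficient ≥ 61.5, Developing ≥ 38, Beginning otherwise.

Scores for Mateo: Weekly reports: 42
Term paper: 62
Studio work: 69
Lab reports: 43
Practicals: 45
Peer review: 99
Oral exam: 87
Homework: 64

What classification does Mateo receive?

Developing

Studio work (69) > Term paper (62), so Term paper counts as 69.
Weighted total:
  Weekly reports 42 × 0.2 = 8.4
  Term paper 69 × 0.11 = 7.59
  Studio work 69 × 0.1 = 6.9
  Lab reports 43 × 0.23 = 9.89
  Practicals 45 × 0.12 = 5.4
  Peer review 99 × 0.05 = 4.95
  Oral exam 87 × 0.06 = 5.22
  Homework 64 × 0.13 = 8.32
Sum = 56.67
56.67 is ≥ 38 and < 61.5 → Developing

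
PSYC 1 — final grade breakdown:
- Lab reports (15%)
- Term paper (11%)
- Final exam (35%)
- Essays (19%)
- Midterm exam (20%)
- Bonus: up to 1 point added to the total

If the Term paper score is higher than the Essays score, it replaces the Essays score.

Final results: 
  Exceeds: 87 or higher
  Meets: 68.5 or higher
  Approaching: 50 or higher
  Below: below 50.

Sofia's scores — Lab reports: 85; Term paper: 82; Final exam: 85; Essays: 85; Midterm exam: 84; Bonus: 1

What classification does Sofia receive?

Term paper (82) ≤ Essays (85), so Essays stays at 85.
Weighted total:
  Lab reports 85 × 0.15 = 12.75
  Term paper 82 × 0.11 = 9.02
  Final exam 85 × 0.35 = 29.75
  Essays 85 × 0.19 = 16.15
  Midterm exam 84 × 0.2 = 16.8
Sum = 84.47
Bonus: 84.47 + 1 = 85.47
85.47 is ≥ 68.5 and < 87 → Meets

Meets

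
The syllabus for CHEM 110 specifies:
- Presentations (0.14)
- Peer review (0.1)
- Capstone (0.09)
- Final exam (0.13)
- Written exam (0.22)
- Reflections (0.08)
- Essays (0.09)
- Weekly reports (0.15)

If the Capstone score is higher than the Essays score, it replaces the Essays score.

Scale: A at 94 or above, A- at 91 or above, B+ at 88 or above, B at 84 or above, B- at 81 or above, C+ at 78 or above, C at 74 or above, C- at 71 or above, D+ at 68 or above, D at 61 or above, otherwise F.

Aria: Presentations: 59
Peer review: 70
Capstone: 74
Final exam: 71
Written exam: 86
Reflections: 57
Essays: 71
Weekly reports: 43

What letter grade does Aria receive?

Capstone (74) > Essays (71), so Essays counts as 74.
Weighted total:
  Presentations 59 × 0.14 = 8.26
  Peer review 70 × 0.1 = 7
  Capstone 74 × 0.09 = 6.66
  Final exam 71 × 0.13 = 9.23
  Written exam 86 × 0.22 = 18.92
  Reflections 57 × 0.08 = 4.56
  Essays 74 × 0.09 = 6.66
  Weekly reports 43 × 0.15 = 6.45
Sum = 67.74
67.74 is ≥ 61 and < 68 → D

D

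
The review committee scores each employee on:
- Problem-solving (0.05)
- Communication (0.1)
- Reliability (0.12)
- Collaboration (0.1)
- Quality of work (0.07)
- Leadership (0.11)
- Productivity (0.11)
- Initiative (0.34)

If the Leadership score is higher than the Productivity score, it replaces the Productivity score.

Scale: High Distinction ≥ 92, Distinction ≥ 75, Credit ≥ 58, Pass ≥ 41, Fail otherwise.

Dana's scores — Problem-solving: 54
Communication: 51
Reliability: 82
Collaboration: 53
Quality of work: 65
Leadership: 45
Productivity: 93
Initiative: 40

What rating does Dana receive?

Leadership (45) ≤ Productivity (93), so Productivity stays at 93.
Weighted total:
  Problem-solving 54 × 0.05 = 2.7
  Communication 51 × 0.1 = 5.1
  Reliability 82 × 0.12 = 9.84
  Collaboration 53 × 0.1 = 5.3
  Quality of work 65 × 0.07 = 4.55
  Leadership 45 × 0.11 = 4.95
  Productivity 93 × 0.11 = 10.23
  Initiative 40 × 0.34 = 13.6
Sum = 56.27
56.27 is ≥ 41 and < 58 → Pass

Pass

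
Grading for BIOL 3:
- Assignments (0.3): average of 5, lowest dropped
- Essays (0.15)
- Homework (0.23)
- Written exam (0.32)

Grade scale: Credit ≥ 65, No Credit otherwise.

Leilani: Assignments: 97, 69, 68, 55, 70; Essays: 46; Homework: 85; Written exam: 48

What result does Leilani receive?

Assignments: drop 55 → average of remaining 4 = 304/4 = 76
Weighted total:
  Assignments 76 × 0.3 = 22.8
  Essays 46 × 0.15 = 6.9
  Homework 85 × 0.23 = 19.55
  Written exam 48 × 0.32 = 15.36
Sum = 64.61
64.61 < 65 → No Credit

No Credit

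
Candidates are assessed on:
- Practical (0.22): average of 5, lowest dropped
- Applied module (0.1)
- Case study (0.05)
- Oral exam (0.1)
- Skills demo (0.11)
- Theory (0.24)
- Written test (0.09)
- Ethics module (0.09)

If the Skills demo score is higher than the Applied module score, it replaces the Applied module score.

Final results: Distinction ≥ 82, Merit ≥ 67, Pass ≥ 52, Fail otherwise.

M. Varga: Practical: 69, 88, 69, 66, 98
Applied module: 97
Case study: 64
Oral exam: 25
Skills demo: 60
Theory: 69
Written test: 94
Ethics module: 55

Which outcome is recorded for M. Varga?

Merit

Practical: drop 66 → average of remaining 4 = 324/4 = 81
Skills demo (60) ≤ Applied module (97), so Applied module stays at 97.
Weighted total:
  Practical 81 × 0.22 = 17.82
  Applied module 97 × 0.1 = 9.7
  Case study 64 × 0.05 = 3.2
  Oral exam 25 × 0.1 = 2.5
  Skills demo 60 × 0.11 = 6.6
  Theory 69 × 0.24 = 16.56
  Written test 94 × 0.09 = 8.46
  Ethics module 55 × 0.09 = 4.95
Sum = 69.79
69.79 is ≥ 67 and < 82 → Merit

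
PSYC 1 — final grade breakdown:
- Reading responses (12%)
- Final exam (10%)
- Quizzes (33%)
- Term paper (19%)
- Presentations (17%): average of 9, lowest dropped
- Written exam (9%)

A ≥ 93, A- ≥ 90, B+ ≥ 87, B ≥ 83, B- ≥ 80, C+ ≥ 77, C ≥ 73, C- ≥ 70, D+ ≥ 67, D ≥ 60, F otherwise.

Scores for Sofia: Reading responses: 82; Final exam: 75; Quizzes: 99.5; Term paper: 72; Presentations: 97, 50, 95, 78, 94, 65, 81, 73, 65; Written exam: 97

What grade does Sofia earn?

Presentations: drop 50 → average of remaining 8 = 648/8 = 81
Weighted total:
  Reading responses 82 × 0.12 = 9.84
  Final exam 75 × 0.1 = 7.5
  Quizzes 99.5 × 0.33 = 32.835
  Term paper 72 × 0.19 = 13.68
  Presentations 81 × 0.17 = 13.77
  Written exam 97 × 0.09 = 8.73
Sum = 86.355
86.355 is ≥ 83 and < 87 → B

B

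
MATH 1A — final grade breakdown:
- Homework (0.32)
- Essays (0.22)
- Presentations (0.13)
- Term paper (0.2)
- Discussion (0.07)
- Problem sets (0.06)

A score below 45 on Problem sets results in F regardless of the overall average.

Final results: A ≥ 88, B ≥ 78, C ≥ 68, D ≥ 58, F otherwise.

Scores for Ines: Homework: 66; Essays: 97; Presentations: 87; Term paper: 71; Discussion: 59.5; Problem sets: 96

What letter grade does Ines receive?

C

Problem sets score 96 ≥ 45: minimum met.
Weighted total:
  Homework 66 × 0.32 = 21.12
  Essays 97 × 0.22 = 21.34
  Presentations 87 × 0.13 = 11.31
  Term paper 71 × 0.2 = 14.2
  Discussion 59.5 × 0.07 = 4.165
  Problem sets 96 × 0.06 = 5.76
Sum = 77.895
77.895 is ≥ 68 and < 78 → C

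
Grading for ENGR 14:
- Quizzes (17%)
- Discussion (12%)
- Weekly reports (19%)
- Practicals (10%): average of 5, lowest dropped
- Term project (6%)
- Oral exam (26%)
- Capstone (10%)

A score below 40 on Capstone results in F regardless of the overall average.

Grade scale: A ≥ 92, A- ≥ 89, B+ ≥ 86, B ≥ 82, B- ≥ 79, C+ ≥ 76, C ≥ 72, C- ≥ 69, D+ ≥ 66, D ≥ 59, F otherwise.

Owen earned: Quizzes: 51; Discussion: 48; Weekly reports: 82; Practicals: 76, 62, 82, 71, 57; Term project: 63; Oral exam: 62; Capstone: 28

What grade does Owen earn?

F

Practicals: drop 57 → average of remaining 4 = 291/4 = 72.75
Capstone score 28 < 40: minimum not met.
Weighted total:
  Quizzes 51 × 0.17 = 8.67
  Discussion 48 × 0.12 = 5.76
  Weekly reports 82 × 0.19 = 15.58
  Practicals 72.75 × 0.1 = 7.275
  Term project 63 × 0.06 = 3.78
  Oral exam 62 × 0.26 = 16.12
  Capstone 28 × 0.1 = 2.8
Sum = 59.985
Because the Capstone minimum was not met, the result is F.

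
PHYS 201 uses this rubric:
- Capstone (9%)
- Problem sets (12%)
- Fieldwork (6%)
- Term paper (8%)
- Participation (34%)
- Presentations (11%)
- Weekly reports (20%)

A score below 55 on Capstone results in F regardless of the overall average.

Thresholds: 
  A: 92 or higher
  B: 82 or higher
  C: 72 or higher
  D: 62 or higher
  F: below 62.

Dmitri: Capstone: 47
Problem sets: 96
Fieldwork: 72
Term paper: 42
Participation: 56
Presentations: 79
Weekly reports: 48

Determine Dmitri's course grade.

Capstone score 47 < 55: minimum not met.
Weighted total:
  Capstone 47 × 0.09 = 4.23
  Problem sets 96 × 0.12 = 11.52
  Fieldwork 72 × 0.06 = 4.32
  Term paper 42 × 0.08 = 3.36
  Participation 56 × 0.34 = 19.04
  Presentations 79 × 0.11 = 8.69
  Weekly reports 48 × 0.2 = 9.6
Sum = 60.76
Because the Capstone minimum was not met, the result is F.

F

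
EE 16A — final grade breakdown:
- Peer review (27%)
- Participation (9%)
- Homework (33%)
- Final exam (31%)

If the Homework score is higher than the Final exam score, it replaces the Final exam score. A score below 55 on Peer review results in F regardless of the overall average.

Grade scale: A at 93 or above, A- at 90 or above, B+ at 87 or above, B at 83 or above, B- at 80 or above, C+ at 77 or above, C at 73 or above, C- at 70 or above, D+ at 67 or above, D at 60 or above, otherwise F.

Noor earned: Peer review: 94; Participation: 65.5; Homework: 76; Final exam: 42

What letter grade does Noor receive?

Homework (76) > Final exam (42), so Final exam counts as 76.
Peer review score 94 ≥ 55: minimum met.
Weighted total:
  Peer review 94 × 0.27 = 25.38
  Participation 65.5 × 0.09 = 5.895
  Homework 76 × 0.33 = 25.08
  Final exam 76 × 0.31 = 23.56
Sum = 79.915
79.915 is ≥ 77 and < 80 → C+

C+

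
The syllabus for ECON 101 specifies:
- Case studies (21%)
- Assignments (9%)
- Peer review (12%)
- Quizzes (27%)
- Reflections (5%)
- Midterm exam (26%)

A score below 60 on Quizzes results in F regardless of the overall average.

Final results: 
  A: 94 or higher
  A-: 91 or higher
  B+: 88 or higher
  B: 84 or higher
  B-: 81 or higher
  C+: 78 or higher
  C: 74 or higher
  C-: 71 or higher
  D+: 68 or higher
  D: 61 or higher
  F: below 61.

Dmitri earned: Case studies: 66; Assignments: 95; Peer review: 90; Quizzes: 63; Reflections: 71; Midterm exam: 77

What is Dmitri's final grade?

Quizzes score 63 ≥ 60: minimum met.
Weighted total:
  Case studies 66 × 0.21 = 13.86
  Assignments 95 × 0.09 = 8.55
  Peer review 90 × 0.12 = 10.8
  Quizzes 63 × 0.27 = 17.01
  Reflections 71 × 0.05 = 3.55
  Midterm exam 77 × 0.26 = 20.02
Sum = 73.79
73.79 is ≥ 71 and < 74 → C-

C-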